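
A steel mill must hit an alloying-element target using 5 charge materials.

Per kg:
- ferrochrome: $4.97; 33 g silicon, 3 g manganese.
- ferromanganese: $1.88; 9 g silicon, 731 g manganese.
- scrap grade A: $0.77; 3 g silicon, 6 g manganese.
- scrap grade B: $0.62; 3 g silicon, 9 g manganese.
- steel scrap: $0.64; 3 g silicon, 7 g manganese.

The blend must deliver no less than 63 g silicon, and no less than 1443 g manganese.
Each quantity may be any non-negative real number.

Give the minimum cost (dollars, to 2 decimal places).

$10.52

Let x1 = kg of ferrochrome, x2 = kg of ferromanganese, x3 = kg of scrap grade A, x4 = kg of scrap grade B, x5 = kg of steel scrap.
Minimize 4.97x1 + 1.88x2 + 0.77x3 + 0.62x4 + 0.64x5 with:
  33x1 + 9x2 + 3x3 + 3x4 + 3x5 ≥ 63   (silicon)
  3x1 + 731x2 + 6x3 + 9x4 + 7x5 ≥ 1443   (manganese)
  x1, x2, x3, x4, x5 ≥ 0.
At the optimum only ferrochrome, ferromanganese are positive (scrap grade A, scrap grade B, steel scrap = 0). The silicon and manganese requirements are met with equality.
Optimal quantities: ferrochrome = 1.372 kg, ferromanganese = 1.968 kg.
Total cost: 4.97·1.372 + 1.88·1.968 = 10.5187.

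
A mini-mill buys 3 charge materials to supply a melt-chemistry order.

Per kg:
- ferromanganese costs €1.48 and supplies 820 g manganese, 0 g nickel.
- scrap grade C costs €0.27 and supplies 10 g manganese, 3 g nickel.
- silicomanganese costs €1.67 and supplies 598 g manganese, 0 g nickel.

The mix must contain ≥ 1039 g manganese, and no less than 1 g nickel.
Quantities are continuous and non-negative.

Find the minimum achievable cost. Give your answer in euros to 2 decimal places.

€1.96

Let x1 = kg of ferromanganese, x2 = kg of scrap grade C, x3 = kg of silicomanganese.
Minimise 1.48x1 + 0.27x2 + 1.67x3 subject to:
  820x1 + 10x2 + 598x3 ≥ 1039   (manganese)
  3x2 ≥ 1   (nickel)
  x1, x2, x3 ≥ 0.
The cheapest feasible vertex uses only ferromanganese, scrap grade C; silicomanganese is not used. The manganese and nickel requirements are met with equality.
That vertex is x1 = 1.263, x2 = 0.3333.
Objective = 1.48·1.263 + 0.27·0.3333 = 1.9592.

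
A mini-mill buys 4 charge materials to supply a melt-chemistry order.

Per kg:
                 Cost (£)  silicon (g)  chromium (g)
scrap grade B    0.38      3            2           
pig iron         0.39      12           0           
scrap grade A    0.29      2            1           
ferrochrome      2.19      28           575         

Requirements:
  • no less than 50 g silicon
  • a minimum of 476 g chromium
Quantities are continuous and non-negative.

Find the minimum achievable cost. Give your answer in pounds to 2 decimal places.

This is a linear program. Let x1 = kg of scrap grade B, x2 = kg of pig iron, x3 = kg of scrap grade A, x4 = kg of ferrochrome.
min 0.38x1 + 0.39x2 + 0.29x3 + 2.19x4 with:
  3x1 + 12x2 + 2x3 + 28x4 ≥ 50   (silicon)
  2x1 + 1x3 + 575x4 ≥ 476   (chromium)
  x1, x2, x3, x4 ≥ 0.
The minimum-cost mix takes nothing from scrap grade B, scrap grade A — only pig iron, ferrochrome. Binding constraints: silicon and chromium.
Optimal quantities: pig iron = 2.235 kg, ferrochrome = 0.8278 kg.
Hence cost = 0.39·2.235 + 2.19·0.8278 = £2.6845.

£2.68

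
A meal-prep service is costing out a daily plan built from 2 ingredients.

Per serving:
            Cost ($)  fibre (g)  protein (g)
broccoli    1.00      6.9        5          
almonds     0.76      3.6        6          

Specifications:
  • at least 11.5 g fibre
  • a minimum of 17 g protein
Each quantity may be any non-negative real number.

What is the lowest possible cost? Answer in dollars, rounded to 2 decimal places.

This is a linear program. Let x1 = servings of broccoli, x2 = servings of almonds.
Minimise 1x1 + 0.76x2 s.t.:
  6.9x1 + 3.6x2 ≥ 11.5   (fibre)
  5x1 + 6x2 ≥ 17   (protein)
  x1, x2 ≥ 0.
Both inputs are positive at the optimum. The fibre and protein requirements are met with equality.
Optimal quantities: broccoli = 0.3333 servings, almonds = 2.556 servings.
Hence cost = 1·0.3333 + 0.76·2.556 = $2.2759.

$2.28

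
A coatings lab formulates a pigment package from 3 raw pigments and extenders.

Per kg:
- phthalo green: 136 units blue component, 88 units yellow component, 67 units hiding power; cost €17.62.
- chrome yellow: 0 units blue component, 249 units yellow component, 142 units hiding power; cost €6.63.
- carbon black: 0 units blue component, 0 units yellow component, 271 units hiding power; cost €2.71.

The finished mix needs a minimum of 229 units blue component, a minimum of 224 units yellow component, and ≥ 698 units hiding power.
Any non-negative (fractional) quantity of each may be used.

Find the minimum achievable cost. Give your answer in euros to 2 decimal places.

Set it up as a linear program. Let x1 = kg of phthalo green, x2 = kg of chrome yellow, x3 = kg of carbon black.
Minimise 17.62x1 + 6.63x2 + 2.71x3 subject to:
  136x1 ≥ 229   (blue component)
  88x1 + 249x2 ≥ 224   (yellow component)
  67x1 + 142x2 + 271x3 ≥ 698   (hiding power)
  x1, x2, x3 ≥ 0.
All 3 inputs are positive at the optimum. Binding constraints: blue component, yellow component, hiding power.
So phthalo green = 1.684 kg, chrome yellow = 0.3045 kg, carbon black = 2 kg.
Total cost: 17.62·1.684 + 6.63·0.3045 + 2.71·2 = 37.1109.

€37.11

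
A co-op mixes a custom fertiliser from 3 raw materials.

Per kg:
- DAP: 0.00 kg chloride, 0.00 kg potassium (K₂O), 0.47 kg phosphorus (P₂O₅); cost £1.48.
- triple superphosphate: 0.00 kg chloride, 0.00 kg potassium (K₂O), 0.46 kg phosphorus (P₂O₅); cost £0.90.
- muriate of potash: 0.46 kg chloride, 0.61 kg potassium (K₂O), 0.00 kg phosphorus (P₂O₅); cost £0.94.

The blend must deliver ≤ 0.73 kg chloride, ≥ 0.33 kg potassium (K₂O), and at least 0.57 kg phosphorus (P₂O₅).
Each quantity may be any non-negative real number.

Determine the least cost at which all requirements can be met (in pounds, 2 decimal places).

£1.62

Set it up as a linear program. Let x1 = kg of DAP, x2 = kg of triple superphosphate, x3 = kg of muriate of potash.
Minimize 1.48x1 + 0.9x2 + 0.94x3 subject to:
  0.46x3 ≤ 0.73   (chloride)
  0.61x3 ≥ 0.33   (potassium (K₂O))
  0.47x1 + 0.46x2 ≥ 0.57   (phosphorus (P₂O₅))
  x1, x2, x3 ≥ 0.
At the optimum only triple superphosphate, muriate of potash are positive (DAP = 0). There the potassium (K₂O) and phosphorus (P₂O₅) constraints are tight.
Solving gives x2 = 1.239, x3 = 0.541.
Objective = 0.9·1.239 + 0.94·0.541 = 1.6236.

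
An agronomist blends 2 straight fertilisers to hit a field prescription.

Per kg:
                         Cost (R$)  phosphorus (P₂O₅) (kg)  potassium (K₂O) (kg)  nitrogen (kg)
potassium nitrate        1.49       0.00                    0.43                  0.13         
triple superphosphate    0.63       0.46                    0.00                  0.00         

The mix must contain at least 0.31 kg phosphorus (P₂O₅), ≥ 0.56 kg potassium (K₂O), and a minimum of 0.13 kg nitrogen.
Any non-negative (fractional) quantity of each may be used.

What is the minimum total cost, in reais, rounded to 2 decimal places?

Let x1 = kg of potassium nitrate, x2 = kg of triple superphosphate.
Minimise 1.49x1 + 0.63x2 s.t.:
  0.46x2 ≥ 0.31   (phosphorus (P₂O₅))
  0.43x1 ≥ 0.56   (potassium (K₂O))
  0.13x1 ≥ 0.13   (nitrogen)
  x1, x2 ≥ 0.
Both inputs are positive at the optimum. The phosphorus (P₂O₅) and potassium (K₂O) requirements are met with equality.
That vertex is x1 = 1.30233, x2 = 0.673913.
Objective = 1.49·1.30233 + 0.63·0.673913 = 2.36504.

R$2.37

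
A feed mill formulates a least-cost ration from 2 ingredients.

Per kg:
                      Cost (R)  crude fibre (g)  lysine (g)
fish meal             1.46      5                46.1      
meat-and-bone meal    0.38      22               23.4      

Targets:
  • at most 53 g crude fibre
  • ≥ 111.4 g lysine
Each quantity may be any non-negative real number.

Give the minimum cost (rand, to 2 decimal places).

R2.77

Treat it as an LP. Let x1 = kg of fish meal, x2 = kg of meat-and-bone meal.
Minimise 1.46x1 + 0.38x2 subject to:
  5x1 + 22x2 ≤ 53   (crude fibre)
  46.1x1 + 23.4x2 ≥ 111.4   (lysine)
  x1, x2 ≥ 0.
Both inputs are positive at the optimum. The crude fibre and lysine requirements are met with equality.
Optimal quantities: fish meal = 1.349 kg, meat-and-bone meal = 2.102 kg.
Objective = 1.46·1.349 + 0.38·2.102 = 2.7683.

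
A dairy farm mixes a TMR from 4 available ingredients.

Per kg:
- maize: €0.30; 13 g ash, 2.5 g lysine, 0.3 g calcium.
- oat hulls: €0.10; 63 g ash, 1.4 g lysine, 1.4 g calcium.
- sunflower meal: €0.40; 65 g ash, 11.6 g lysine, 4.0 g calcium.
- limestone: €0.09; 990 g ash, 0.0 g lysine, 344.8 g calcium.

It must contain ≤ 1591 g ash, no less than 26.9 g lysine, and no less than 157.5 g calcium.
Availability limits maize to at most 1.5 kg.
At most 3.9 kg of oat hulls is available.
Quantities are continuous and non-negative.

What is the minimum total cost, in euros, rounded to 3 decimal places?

This is a linear program. Let x1 = kg of maize, x2 = kg of oat hulls, x3 = kg of sunflower meal, x4 = kg of limestone.
Minimize 0.3x1 + 0.1x2 + 0.4x3 + 0.09x4 s.t.:
  13x1 + 63x2 + 65x3 + 990x4 ≤ 1591   (ash)
  2.5x1 + 1.4x2 + 11.6x3 ≥ 26.9   (lysine)
  0.3x1 + 1.4x2 + 4x3 + 344.8x4 ≥ 157.5   (calcium)
  x1 ≤ 1.5
  x2 ≤ 3.9
  x1, x2, x3, x4 ≥ 0.
At the optimum only sunflower meal, limestone are positive (maize, oat hulls = 0). There the lysine and calcium constraints are tight.
Solving gives x3 = 2.319, x4 = 0.4299.
Objective = 0.4·2.319 + 0.09·0.4299 = 0.96629.

€0.966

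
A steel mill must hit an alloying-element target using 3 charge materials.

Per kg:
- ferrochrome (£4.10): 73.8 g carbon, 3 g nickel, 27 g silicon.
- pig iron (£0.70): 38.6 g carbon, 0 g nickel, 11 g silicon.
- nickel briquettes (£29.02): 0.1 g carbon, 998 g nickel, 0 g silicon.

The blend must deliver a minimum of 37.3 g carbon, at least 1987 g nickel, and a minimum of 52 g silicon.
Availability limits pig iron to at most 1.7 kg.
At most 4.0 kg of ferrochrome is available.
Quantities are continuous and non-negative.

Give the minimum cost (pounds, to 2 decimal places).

Let x1 = kg of ferrochrome, x2 = kg of pig iron, x3 = kg of nickel briquettes.
min 4.1x1 + 0.7x2 + 29.02x3 subject to:
  73.8x1 + 38.6x2 + 0.1x3 ≥ 37.3   (carbon)
  3x1 + 998x3 ≥ 1987   (nickel)
  27x1 + 11x2 ≥ 52   (silicon)
  x2 ≤ 1.7
  x1 ≤ 4
  x1, x2, x3 ≥ 0.
The optimal mix uses every input. The nickel, silicon, the pig iron cap requirements are met with equality.
So ferrochrome = 1.2333 kg, pig iron = 1.7 kg, nickel briquettes = 1.9873 kg.
Hence cost = 4.1·1.2333 + 0.7·1.7 + 29.02·1.9873 = £63.9180.

£63.92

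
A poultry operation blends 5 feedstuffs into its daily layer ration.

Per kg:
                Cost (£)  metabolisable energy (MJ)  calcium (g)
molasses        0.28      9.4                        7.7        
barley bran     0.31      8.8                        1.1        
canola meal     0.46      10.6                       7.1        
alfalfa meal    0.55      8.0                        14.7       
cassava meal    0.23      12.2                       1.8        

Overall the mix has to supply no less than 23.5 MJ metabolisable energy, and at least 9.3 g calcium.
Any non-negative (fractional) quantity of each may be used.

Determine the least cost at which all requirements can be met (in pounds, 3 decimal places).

This is a linear program. Let x1 = kg of molasses, x2 = kg of barley bran, x3 = kg of canola meal, x4 = kg of alfalfa meal, x5 = kg of cassava meal.
Minimize 0.28x1 + 0.31x2 + 0.46x3 + 0.55x4 + 0.23x5 with:
  9.4x1 + 8.8x2 + 10.6x3 + 8x4 + 12.2x5 ≥ 23.5   (metabolisable energy)
  7.7x1 + 1.1x2 + 7.1x3 + 14.7x4 + 1.8x5 ≥ 9.3   (calcium)
  x1, x2, x3, x4, x5 ≥ 0.
The minimum-cost mix takes nothing from barley bran, canola meal, alfalfa meal — only molasses, cassava meal. The metabolisable energy and calcium requirements are met with equality.
So molasses = 0.9239 kg, cassava meal = 1.214 kg.
Total cost: 0.28·0.9239 + 0.23·1.214 = 0.53791.

£0.538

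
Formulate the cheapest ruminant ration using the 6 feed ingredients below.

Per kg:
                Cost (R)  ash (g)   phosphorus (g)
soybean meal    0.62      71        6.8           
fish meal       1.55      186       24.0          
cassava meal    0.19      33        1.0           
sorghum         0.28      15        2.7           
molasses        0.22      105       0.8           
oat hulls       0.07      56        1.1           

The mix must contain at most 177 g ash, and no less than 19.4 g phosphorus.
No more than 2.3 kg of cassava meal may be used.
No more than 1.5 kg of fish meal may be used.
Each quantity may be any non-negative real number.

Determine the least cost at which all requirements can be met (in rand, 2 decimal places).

R1.25

Treat it as an LP. Let x1 = kg of soybean meal, x2 = kg of fish meal, x3 = kg of cassava meal, x4 = kg of sorghum, x5 = kg of molasses, x6 = kg of oat hulls.
Minimize 0.62x1 + 1.55x2 + 0.19x3 + 0.28x4 + 0.22x5 + 0.07x6 with:
  71x1 + 186x2 + 33x3 + 15x4 + 105x5 + 56x6 ≤ 177   (ash)
  6.8x1 + 24x2 + 1x3 + 2.7x4 + 0.8x5 + 1.1x6 ≥ 19.4   (phosphorus)
  x3 ≤ 2.3
  x2 ≤ 1.5
  x1, x2, x3, x4, x5, x6 ≥ 0.
The minimum-cost mix takes nothing from soybean meal, cassava meal, sorghum, molasses — only fish meal, oat hulls. The ash and phosphorus requirements are met with equality.
So fish meal = 0.7826 kg, oat hulls = 0.5613 kg.
Total cost: 1.55·0.7826 + 0.07·0.5613 = 1.2523.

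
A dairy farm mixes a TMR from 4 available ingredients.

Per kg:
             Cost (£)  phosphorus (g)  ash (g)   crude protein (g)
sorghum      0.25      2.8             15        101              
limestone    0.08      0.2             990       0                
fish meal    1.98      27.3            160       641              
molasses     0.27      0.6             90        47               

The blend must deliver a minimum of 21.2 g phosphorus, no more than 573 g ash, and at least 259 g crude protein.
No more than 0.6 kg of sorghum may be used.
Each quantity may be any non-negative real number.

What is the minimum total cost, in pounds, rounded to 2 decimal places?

Treat it as an LP. Let x1 = kg of sorghum, x2 = kg of limestone, x3 = kg of fish meal, x4 = kg of molasses.
Minimise 0.25x1 + 0.08x2 + 1.98x3 + 0.27x4 with:
  2.8x1 + 0.2x2 + 27.3x3 + 0.6x4 ≥ 21.2   (phosphorus)
  15x1 + 990x2 + 160x3 + 90x4 ≤ 573   (ash)
  101x1 + 641x3 + 47x4 ≥ 259   (crude protein)
  x1 ≤ 0.6
  x1, x2, x3, x4 ≥ 0.
The cheapest feasible vertex uses only fish meal; sorghum, limestone, molasses are not used. Binding constraint: phosphorus.
So fish meal = 0.7766 kg.
Objective = 1.98·0.7766 = 1.5377.

£1.54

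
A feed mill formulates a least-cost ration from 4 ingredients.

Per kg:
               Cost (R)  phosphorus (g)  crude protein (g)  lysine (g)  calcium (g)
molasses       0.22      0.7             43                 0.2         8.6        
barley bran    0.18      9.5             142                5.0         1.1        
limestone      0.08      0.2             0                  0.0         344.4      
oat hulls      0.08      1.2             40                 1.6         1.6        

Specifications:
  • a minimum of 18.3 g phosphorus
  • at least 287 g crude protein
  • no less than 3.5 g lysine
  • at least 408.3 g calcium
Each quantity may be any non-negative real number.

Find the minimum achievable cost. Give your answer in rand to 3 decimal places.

Set it up as a linear program. Let x1 = kg of molasses, x2 = kg of barley bran, x3 = kg of limestone, x4 = kg of oat hulls.
min 0.22x1 + 0.18x2 + 0.08x3 + 0.08x4 subject to:
  0.7x1 + 9.5x2 + 0.2x3 + 1.2x4 ≥ 18.3   (phosphorus)
  43x1 + 142x2 + 40x4 ≥ 287   (crude protein)
  0.2x1 + 5x2 + 1.6x4 ≥ 3.5   (lysine)
  8.6x1 + 1.1x2 + 344.4x3 + 1.6x4 ≥ 408.3   (calcium)
  x1, x2, x3, x4 ≥ 0.
The minimum-cost mix takes nothing from molasses, oat hulls — only barley bran, limestone. There the crude protein and calcium constraints are tight.
Solving gives x2 = 2.021, x3 = 1.179.
Objective = 0.18·2.021 + 0.08·1.179 = 0.45810.

R0.458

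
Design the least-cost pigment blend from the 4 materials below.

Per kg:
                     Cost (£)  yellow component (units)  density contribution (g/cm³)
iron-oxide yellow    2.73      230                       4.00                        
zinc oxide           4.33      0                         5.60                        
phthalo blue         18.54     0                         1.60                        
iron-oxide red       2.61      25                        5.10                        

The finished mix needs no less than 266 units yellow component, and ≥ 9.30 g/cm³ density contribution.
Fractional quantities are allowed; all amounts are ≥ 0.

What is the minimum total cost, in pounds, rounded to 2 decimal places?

Treat it as an LP. Let x1 = kg of iron-oxide yellow, x2 = kg of zinc oxide, x3 = kg of phthalo blue, x4 = kg of iron-oxide red.
min 2.73x1 + 4.33x2 + 18.54x3 + 2.61x4 subject to:
  230x1 + 25x4 ≥ 266   (yellow component)
  4x1 + 5.6x2 + 1.6x3 + 5.1x4 ≥ 9.3   (density contribution)
  x1, x2, x3, x4 ≥ 0.
The minimum-cost mix takes nothing from zinc oxide, phthalo blue — only iron-oxide yellow, iron-oxide red. Binding constraints: yellow component and density contribution.
Optimal quantities: iron-oxide yellow = 1.0476 kg, iron-oxide red = 1.0019 kg.
Cost = 2.73·1.0476 + 2.61·1.0019 = 5.4749.

£5.47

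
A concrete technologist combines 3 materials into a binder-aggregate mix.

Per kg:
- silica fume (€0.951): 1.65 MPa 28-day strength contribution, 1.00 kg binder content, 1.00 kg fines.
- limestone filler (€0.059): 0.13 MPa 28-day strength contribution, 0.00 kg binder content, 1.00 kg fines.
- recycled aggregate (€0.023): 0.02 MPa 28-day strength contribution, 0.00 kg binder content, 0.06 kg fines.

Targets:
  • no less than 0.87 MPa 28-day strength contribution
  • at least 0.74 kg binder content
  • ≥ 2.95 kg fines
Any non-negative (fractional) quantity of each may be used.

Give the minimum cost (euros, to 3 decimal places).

Let x1 = kg of silica fume, x2 = kg of limestone filler, x3 = kg of recycled aggregate.
min 0.951x1 + 0.059x2 + 0.023x3 with:
  1.65x1 + 0.13x2 + 0.02x3 ≥ 0.87   (28-day strength contribution)
  1x1 ≥ 0.74   (binder content)
  1x1 + 1x2 + 0.06x3 ≥ 2.95   (fines)
  x1, x2, x3 ≥ 0.
The cheapest feasible vertex uses only silica fume, limestone filler; recycled aggregate is not used. The binder content and fines requirements are met with equality.
So silica fume = 0.74 kg, limestone filler = 2.21 kg.
Hence cost = 0.951·0.74 + 0.059·2.21 = €0.83413.

€0.834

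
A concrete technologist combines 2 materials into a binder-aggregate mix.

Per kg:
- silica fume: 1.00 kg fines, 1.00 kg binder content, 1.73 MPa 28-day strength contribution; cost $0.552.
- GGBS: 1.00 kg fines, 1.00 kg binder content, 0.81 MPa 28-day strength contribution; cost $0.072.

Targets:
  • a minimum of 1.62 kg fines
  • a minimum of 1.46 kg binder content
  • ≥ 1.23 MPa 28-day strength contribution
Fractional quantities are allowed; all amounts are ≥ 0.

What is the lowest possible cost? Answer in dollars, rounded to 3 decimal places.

$0.117

This is a linear program. Let x1 = kg of silica fume, x2 = kg of GGBS.
Minimize 0.552x1 + 0.072x2 subject to:
  1x1 + 1x2 ≥ 1.62   (fines)
  1x1 + 1x2 ≥ 1.46   (binder content)
  1.73x1 + 0.81x2 ≥ 1.23   (28-day strength contribution)
  x1, x2 ≥ 0.
At the optimum only GGBS is positive (silica fume = 0). There the fines constraint is tight.
Optimal quantities: GGBS = 1.62 kg.
Cost = 0.072·1.62 = 0.11664.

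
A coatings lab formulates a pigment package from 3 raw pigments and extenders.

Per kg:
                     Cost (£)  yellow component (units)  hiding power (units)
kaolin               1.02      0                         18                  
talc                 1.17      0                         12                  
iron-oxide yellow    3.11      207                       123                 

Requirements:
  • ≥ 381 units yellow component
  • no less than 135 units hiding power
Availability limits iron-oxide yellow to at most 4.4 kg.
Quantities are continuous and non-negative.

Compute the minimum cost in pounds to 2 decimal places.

Let x1 = kg of kaolin, x2 = kg of talc, x3 = kg of iron-oxide yellow.
Minimize 1.02x1 + 1.17x2 + 3.11x3 s.t.:
  207x3 ≥ 381   (yellow component)
  18x1 + 12x2 + 123x3 ≥ 135   (hiding power)
  x3 ≤ 4.4
  x1, x2, x3 ≥ 0.
At the optimum only iron-oxide yellow is positive (kaolin, talc = 0). Binding constraint: yellow component.
Optimal quantities: iron-oxide yellow = 1.8406 kg.
Total cost: 3.11·1.8406 = 5.7243.

£5.72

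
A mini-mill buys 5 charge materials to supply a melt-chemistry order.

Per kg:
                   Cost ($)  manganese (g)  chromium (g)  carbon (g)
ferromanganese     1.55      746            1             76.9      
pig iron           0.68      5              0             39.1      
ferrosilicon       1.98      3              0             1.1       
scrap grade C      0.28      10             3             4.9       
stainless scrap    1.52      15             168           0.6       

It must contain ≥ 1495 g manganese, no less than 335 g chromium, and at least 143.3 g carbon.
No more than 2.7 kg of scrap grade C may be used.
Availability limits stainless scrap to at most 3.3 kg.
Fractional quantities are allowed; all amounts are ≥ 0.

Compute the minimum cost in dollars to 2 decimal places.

$6.06

Set it up as a linear program. Let x1 = kg of ferromanganese, x2 = kg of pig iron, x3 = kg of ferrosilicon, x4 = kg of scrap grade C, x5 = kg of stainless scrap.
Minimise 1.55x1 + 0.68x2 + 1.98x3 + 0.28x4 + 1.52x5 with:
  746x1 + 5x2 + 3x3 + 10x4 + 15x5 ≥ 1495   (manganese)
  1x1 + 3x4 + 168x5 ≥ 335   (chromium)
  76.9x1 + 39.1x2 + 1.1x3 + 4.9x4 + 0.6x5 ≥ 143.3   (carbon)
  x4 ≤ 2.7
  x5 ≤ 3.3
  x1, x2, x3, x4, x5 ≥ 0.
The cheapest feasible vertex uses only ferromanganese, stainless scrap; pig iron, ferrosilicon, scrap grade C are not used. Binding constraints: manganese and chromium.
That vertex is x1 = 1.964, x5 = 1.982.
Total cost: 1.55·1.964 + 1.52·1.982 = 6.0568.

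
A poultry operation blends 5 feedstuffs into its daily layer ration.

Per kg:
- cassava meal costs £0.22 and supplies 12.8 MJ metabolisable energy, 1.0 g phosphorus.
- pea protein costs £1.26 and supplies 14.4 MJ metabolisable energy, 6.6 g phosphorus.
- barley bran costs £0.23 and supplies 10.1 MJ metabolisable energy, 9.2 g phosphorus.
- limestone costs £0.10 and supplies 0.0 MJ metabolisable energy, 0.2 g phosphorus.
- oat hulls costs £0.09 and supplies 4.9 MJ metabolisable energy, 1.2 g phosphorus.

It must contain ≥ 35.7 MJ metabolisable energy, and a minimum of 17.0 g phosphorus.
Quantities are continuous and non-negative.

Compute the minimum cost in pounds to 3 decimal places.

£0.709

Treat it as an LP. Let x1 = kg of cassava meal, x2 = kg of pea protein, x3 = kg of barley bran, x4 = kg of limestone, x5 = kg of oat hulls.
Minimise 0.22x1 + 1.26x2 + 0.23x3 + 0.1x4 + 0.09x5 subject to:
  12.8x1 + 14.4x2 + 10.1x3 + 4.9x5 ≥ 35.7   (metabolisable energy)
  1x1 + 6.6x2 + 9.2x3 + 0.2x4 + 1.2x5 ≥ 17   (phosphorus)
  x1, x2, x3, x4, x5 ≥ 0.
At the optimum only cassava meal, barley bran are positive (pea protein, limestone, oat hulls = 0). Binding constraints: metabolisable energy and phosphorus.
So cassava meal = 1.456 kg, barley bran = 1.69 kg.
Cost = 0.22·1.456 + 0.23·1.69 = 0.70902.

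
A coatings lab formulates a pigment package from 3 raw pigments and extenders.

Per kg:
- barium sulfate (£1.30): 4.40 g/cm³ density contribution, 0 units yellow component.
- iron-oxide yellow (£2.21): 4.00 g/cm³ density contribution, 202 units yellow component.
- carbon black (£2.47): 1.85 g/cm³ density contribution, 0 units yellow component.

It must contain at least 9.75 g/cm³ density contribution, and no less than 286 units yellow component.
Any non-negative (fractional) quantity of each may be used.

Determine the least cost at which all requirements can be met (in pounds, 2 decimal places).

£4.34

Set it up as a linear program. Let x1 = kg of barium sulfate, x2 = kg of iron-oxide yellow, x3 = kg of carbon black.
Minimise 1.3x1 + 2.21x2 + 2.47x3 with:
  4.4x1 + 4x2 + 1.85x3 ≥ 9.75   (density contribution)
  202x2 ≥ 286   (yellow component)
  x1, x2, x3 ≥ 0.
The minimum-cost mix takes nothing from carbon black — only barium sulfate, iron-oxide yellow. Binding constraints: density contribution and yellow component.
Solving gives x1 = 0.9288, x2 = 1.416.
Cost = 1.3·0.9288 + 2.21·1.416 = 4.3368.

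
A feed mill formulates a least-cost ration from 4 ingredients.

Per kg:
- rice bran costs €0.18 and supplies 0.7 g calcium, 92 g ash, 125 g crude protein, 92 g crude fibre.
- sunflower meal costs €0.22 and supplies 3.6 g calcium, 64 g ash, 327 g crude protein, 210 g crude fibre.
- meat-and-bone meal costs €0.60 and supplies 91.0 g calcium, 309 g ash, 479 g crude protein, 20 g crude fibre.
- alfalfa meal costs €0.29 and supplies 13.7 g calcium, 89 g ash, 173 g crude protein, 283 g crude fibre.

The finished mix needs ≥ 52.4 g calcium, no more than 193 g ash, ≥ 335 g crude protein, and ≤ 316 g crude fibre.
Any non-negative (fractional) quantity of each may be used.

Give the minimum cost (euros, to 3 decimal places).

€0.383

Let x1 = kg of rice bran, x2 = kg of sunflower meal, x3 = kg of meat-and-bone meal, x4 = kg of alfalfa meal.
min 0.18x1 + 0.22x2 + 0.6x3 + 0.29x4 subject to:
  0.7x1 + 3.6x2 + 91x3 + 13.7x4 ≥ 52.4   (calcium)
  92x1 + 64x2 + 309x3 + 89x4 ≤ 193   (ash)
  125x1 + 327x2 + 479x3 + 173x4 ≥ 335   (crude protein)
  92x1 + 210x2 + 20x3 + 283x4 ≤ 316   (crude fibre)
  x1, x2, x3, x4 ≥ 0.
The optimal basis is {sunflower meal, meat-and-bone meal}; rice bran, alfalfa meal drop out. Binding constraints: calcium and crude protein.
That vertex is x2 = 0.1921, x3 = 0.5682.
Total cost: 0.22·0.1921 + 0.6·0.5682 = 0.38318.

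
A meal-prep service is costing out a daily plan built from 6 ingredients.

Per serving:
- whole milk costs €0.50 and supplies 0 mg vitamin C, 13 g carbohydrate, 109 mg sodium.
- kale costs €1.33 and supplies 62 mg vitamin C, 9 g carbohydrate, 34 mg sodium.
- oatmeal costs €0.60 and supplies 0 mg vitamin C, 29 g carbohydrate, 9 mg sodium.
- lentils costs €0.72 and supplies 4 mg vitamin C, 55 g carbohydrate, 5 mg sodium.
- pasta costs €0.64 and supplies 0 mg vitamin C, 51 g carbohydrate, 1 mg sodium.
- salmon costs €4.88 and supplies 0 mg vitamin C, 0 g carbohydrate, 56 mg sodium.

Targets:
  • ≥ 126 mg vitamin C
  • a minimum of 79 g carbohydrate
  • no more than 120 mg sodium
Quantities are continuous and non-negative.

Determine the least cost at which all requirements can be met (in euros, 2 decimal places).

€3.41

Let x1 = servings of whole milk, x2 = servings of kale, x3 = servings of oatmeal, x4 = servings of lentils, x5 = servings of pasta, x6 = servings of salmon.
Minimize 0.5x1 + 1.33x2 + 0.6x3 + 0.72x4 + 0.64x5 + 4.88x6 subject to:
  62x2 + 4x4 ≥ 126   (vitamin C)
  13x1 + 9x2 + 29x3 + 55x4 + 51x5 ≥ 79   (carbohydrate)
  109x1 + 34x2 + 9x3 + 5x4 + 1x5 + 56x6 ≤ 120   (sodium)
  x1, x2, x3, x4, x5, x6 ≥ 0.
The optimal basis is {kale, lentils}; whole milk, oatmeal, pasta, salmon drop out. Binding constraints: vitamin C and carbohydrate.
Optimal quantities: kale = 1.96 servings, lentils = 1.116 servings.
Hence cost = 1.33·1.96 + 0.72·1.116 = €3.4103.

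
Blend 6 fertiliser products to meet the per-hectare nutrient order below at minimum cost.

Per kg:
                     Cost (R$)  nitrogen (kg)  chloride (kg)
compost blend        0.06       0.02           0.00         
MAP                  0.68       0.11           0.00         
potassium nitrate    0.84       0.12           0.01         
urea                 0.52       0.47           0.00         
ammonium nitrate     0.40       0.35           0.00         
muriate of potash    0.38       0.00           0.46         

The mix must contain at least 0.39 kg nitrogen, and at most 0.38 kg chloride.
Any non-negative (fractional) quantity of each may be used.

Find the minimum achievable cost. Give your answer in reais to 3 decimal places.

R$0.431

Set it up as a linear program. Let x1 = kg of compost blend, x2 = kg of MAP, x3 = kg of potassium nitrate, x4 = kg of urea, x5 = kg of ammonium nitrate, x6 = kg of muriate of potash.
min 0.06x1 + 0.68x2 + 0.84x3 + 0.52x4 + 0.4x5 + 0.38x6 with:
  0.02x1 + 0.11x2 + 0.12x3 + 0.47x4 + 0.35x5 ≥ 0.39   (nitrogen)
  0.01x3 + 0.46x6 ≤ 0.38   (chloride)
  x1, x2, x3, x4, x5, x6 ≥ 0.
The cheapest feasible vertex uses only urea; compost blend, MAP, potassium nitrate, ammonium nitrate, muriate of potash are not used. The nitrogen requirement is met with equality.
Solving gives x4 = 0.8298.
Total cost: 0.52·0.8298 = 0.431496.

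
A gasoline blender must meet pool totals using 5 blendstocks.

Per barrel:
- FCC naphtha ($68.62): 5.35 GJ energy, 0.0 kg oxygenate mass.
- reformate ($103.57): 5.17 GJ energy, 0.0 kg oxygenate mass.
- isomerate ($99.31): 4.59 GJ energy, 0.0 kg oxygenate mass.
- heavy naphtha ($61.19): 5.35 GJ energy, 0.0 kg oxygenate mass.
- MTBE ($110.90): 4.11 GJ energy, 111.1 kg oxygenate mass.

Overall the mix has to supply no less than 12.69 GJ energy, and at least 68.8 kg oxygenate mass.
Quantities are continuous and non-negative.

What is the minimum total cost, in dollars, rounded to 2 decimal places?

Let x1 = barrels of FCC naphtha, x2 = barrels of reformate, x3 = barrels of isomerate, x4 = barrels of heavy naphtha, x5 = barrels of MTBE.
Minimise 68.62x1 + 103.57x2 + 99.31x3 + 61.19x4 + 110.9x5 s.t.:
  5.35x1 + 5.17x2 + 4.59x3 + 5.35x4 + 4.11x5 ≥ 12.69   (energy)
  111.1x5 ≥ 68.8   (oxygenate mass)
  x1, x2, x3, x4, x5 ≥ 0.
The optimal basis is {heavy naphtha, MTBE}; FCC naphtha, reformate, isomerate drop out. There the energy and oxygenate mass constraints are tight.
So heavy naphtha = 1.89623 barrels, MTBE = 0.619262 barrels.
Total cost: 61.19·1.89623 + 110.9·0.619262 = 184.7065.

$184.71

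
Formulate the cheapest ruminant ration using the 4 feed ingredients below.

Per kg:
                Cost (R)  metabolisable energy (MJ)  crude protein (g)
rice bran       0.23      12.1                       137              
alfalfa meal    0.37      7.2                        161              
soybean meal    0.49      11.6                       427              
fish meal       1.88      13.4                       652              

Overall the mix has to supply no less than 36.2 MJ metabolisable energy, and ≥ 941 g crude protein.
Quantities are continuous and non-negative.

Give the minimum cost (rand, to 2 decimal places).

R1.17

Let x1 = kg of rice bran, x2 = kg of alfalfa meal, x3 = kg of soybean meal, x4 = kg of fish meal.
min 0.23x1 + 0.37x2 + 0.49x3 + 1.88x4 subject to:
  12.1x1 + 7.2x2 + 11.6x3 + 13.4x4 ≥ 36.2   (metabolisable energy)
  137x1 + 161x2 + 427x3 + 652x4 ≥ 941   (crude protein)
  x1, x2, x3, x4 ≥ 0.
The cheapest feasible vertex uses only rice bran, soybean meal; alfalfa meal, fish meal are not used. Binding constraints: metabolisable energy and crude protein.
Optimal quantities: rice bran = 1.27 kg, soybean meal = 1.796 kg.
Total cost: 0.23·1.27 + 0.49·1.796 = 1.1721.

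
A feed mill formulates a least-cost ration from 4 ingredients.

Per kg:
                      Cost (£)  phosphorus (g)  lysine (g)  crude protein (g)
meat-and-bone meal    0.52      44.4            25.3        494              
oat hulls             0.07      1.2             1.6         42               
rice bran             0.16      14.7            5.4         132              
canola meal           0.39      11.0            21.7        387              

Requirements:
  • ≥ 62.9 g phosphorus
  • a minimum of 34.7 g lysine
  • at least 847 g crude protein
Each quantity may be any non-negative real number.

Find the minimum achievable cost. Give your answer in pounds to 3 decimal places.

£0.882

Treat it as an LP. Let x1 = kg of meat-and-bone meal, x2 = kg of oat hulls, x3 = kg of rice bran, x4 = kg of canola meal.
Minimise 0.52x1 + 0.07x2 + 0.16x3 + 0.39x4 s.t.:
  44.4x1 + 1.2x2 + 14.7x3 + 11x4 ≥ 62.9   (phosphorus)
  25.3x1 + 1.6x2 + 5.4x3 + 21.7x4 ≥ 34.7   (lysine)
  494x1 + 42x2 + 132x3 + 387x4 ≥ 847   (crude protein)
  x1, x2, x3, x4 ≥ 0.
The minimum-cost mix takes nothing from oat hulls, rice bran — only meat-and-bone meal, canola meal. There the phosphorus and crude protein constraints are tight.
So meat-and-bone meal = 1.279 kg, canola meal = 0.5562 kg.
Cost = 0.52·1.279 + 0.39·0.5562 = 0.88200.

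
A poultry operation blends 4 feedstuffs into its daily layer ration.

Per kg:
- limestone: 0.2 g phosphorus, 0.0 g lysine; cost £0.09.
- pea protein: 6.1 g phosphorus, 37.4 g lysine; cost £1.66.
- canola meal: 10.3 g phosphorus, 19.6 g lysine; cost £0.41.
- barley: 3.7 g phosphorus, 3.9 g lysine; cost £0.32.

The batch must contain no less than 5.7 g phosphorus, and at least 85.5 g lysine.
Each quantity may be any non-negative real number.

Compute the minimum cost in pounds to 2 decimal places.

£1.79

Let x1 = kg of limestone, x2 = kg of pea protein, x3 = kg of canola meal, x4 = kg of barley.
Minimise 0.09x1 + 1.66x2 + 0.41x3 + 0.32x4 with:
  0.2x1 + 6.1x2 + 10.3x3 + 3.7x4 ≥ 5.7   (phosphorus)
  37.4x2 + 19.6x3 + 3.9x4 ≥ 85.5   (lysine)
  x1, x2, x3, x4 ≥ 0.
The cheapest feasible vertex uses only canola meal; limestone, pea protein, barley are not used. Binding constraint: lysine.
Solving gives x3 = 4.362.
Cost = 0.41·4.362 = 1.7884.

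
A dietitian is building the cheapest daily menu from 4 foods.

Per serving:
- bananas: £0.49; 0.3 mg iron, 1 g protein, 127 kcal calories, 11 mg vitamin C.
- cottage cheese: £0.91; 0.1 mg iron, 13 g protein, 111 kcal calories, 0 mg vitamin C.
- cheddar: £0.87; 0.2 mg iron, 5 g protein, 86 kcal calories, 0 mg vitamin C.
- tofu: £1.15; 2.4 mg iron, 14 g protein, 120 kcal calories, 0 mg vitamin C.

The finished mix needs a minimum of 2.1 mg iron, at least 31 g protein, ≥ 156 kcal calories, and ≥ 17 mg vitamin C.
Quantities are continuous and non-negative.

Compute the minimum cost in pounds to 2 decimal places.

Set it up as a linear program. Let x1 = servings of bananas, x2 = servings of cottage cheese, x3 = servings of cheddar, x4 = servings of tofu.
Minimize 0.49x1 + 0.91x2 + 0.87x3 + 1.15x4 subject to:
  0.3x1 + 0.1x2 + 0.2x3 + 2.4x4 ≥ 2.1   (iron)
  1x1 + 13x2 + 5x3 + 14x4 ≥ 31   (protein)
  127x1 + 111x2 + 86x3 + 120x4 ≥ 156   (calories)
  11x1 ≥ 17   (vitamin C)
  x1, x2, x3, x4 ≥ 0.
At the optimum only bananas, cottage cheese, tofu are positive (cheddar = 0). There the iron, protein, vitamin C constraints are tight.
That vertex is x1 = 1.545, x2 = 1.603, x4 = 0.615.
Objective = 0.49·1.545 + 0.91·1.603 + 1.15·0.615 = 2.9230.

£2.92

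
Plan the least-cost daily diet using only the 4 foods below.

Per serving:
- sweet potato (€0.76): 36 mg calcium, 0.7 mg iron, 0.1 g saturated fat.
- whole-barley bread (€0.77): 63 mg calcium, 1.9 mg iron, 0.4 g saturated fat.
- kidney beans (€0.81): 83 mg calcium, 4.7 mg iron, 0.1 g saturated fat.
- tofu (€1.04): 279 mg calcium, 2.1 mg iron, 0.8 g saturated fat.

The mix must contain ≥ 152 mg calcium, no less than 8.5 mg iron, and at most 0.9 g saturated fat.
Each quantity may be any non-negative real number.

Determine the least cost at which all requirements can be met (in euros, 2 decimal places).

€1.47

Set it up as a linear program. Let x1 = servings of sweet potato, x2 = servings of whole-barley bread, x3 = servings of kidney beans, x4 = servings of tofu.
Minimize 0.76x1 + 0.77x2 + 0.81x3 + 1.04x4 subject to:
  36x1 + 63x2 + 83x3 + 279x4 ≥ 152   (calcium)
  0.7x1 + 1.9x2 + 4.7x3 + 2.1x4 ≥ 8.5   (iron)
  0.1x1 + 0.4x2 + 0.1x3 + 0.8x4 ≤ 0.9   (saturated fat)
  x1, x2, x3, x4 ≥ 0.
At the optimum only kidney beans, tofu are positive (sweet potato, whole-barley bread = 0). There the calcium and iron constraints are tight.
That vertex is x3 = 1.805, x4 = 0.007828.
Total cost: 0.81·1.805 + 1.04·0.007828 = 1.4702.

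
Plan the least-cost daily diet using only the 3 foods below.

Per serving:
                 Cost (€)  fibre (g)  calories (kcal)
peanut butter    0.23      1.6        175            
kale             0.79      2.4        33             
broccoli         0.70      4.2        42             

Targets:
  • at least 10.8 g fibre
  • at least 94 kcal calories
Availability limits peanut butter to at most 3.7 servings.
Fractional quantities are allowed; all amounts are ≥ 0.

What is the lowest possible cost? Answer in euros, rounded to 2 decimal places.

This is a linear program. Let x1 = servings of peanut butter, x2 = servings of kale, x3 = servings of broccoli.
min 0.23x1 + 0.79x2 + 0.7x3 s.t.:
  1.6x1 + 2.4x2 + 4.2x3 ≥ 10.8   (fibre)
  175x1 + 33x2 + 42x3 ≥ 94   (calories)
  x1 ≤ 3.7
  x1, x2, x3 ≥ 0.
At the optimum only peanut butter, broccoli are positive (kale = 0). There the fibre and the peanut butter cap constraints are tight.
Solving gives x1 = 3.7, x3 = 1.162.
Total cost: 0.23·3.7 + 0.7·1.162 = 1.6644.

€1.66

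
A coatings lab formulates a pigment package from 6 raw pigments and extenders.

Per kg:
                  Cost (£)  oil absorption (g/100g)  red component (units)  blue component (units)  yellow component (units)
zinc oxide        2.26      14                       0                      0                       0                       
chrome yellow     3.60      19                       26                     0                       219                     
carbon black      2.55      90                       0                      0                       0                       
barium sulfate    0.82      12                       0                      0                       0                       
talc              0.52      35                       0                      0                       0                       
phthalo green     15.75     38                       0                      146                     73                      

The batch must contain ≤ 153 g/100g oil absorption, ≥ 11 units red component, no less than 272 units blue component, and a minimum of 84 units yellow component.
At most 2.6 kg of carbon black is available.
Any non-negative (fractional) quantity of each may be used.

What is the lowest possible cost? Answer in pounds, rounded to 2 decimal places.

Let x1 = kg of zinc oxide, x2 = kg of chrome yellow, x3 = kg of carbon black, x4 = kg of barium sulfate, x5 = kg of talc, x6 = kg of phthalo green.
Minimise 2.26x1 + 3.6x2 + 2.55x3 + 0.82x4 + 0.52x5 + 15.75x6 with:
  14x1 + 19x2 + 90x3 + 12x4 + 35x5 + 38x6 ≤ 153   (oil absorption)
  26x2 ≥ 11   (red component)
  146x6 ≥ 272   (blue component)
  219x2 + 73x6 ≥ 84   (yellow component)
  x3 ≤ 2.6
  x1, x2, x3, x4, x5, x6 ≥ 0.
At the optimum only chrome yellow, phthalo green are positive (zinc oxide, carbon black, barium sulfate, talc = 0). Binding constraints: red component and blue component.
That vertex is x2 = 0.4231, x6 = 1.863.
Objective = 3.6·0.4231 + 15.75·1.863 = 30.8654.

£30.87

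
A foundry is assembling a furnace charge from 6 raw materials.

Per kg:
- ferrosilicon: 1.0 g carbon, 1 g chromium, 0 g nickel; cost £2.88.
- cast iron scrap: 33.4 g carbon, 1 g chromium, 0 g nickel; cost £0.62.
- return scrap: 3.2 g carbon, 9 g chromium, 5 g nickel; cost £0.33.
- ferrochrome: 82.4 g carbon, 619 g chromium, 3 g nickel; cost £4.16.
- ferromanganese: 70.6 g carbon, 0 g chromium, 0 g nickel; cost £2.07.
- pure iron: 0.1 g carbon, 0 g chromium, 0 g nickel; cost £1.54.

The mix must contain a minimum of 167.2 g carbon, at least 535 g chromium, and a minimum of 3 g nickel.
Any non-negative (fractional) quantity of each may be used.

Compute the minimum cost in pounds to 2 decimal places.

Let x1 = kg of ferrosilicon, x2 = kg of cast iron scrap, x3 = kg of return scrap, x4 = kg of ferrochrome, x5 = kg of ferromanganese, x6 = kg of pure iron.
min 2.88x1 + 0.62x2 + 0.33x3 + 4.16x4 + 2.07x5 + 1.54x6 with:
  1x1 + 33.4x2 + 3.2x3 + 82.4x4 + 70.6x5 + 0.1x6 ≥ 167.2   (carbon)
  1x1 + 1x2 + 9x3 + 619x4 ≥ 535   (chromium)
  5x3 + 3x4 ≥ 3   (nickel)
  x1, x2, x3, x4, x5, x6 ≥ 0.
The cheapest feasible vertex uses only cast iron scrap, return scrap, ferrochrome; ferrosilicon, ferromanganese, pure iron are not used. Binding constraints: carbon, chromium, nickel.
Solving gives x2 = 2.88, x3 = 0.08495, x4 = 0.8584.
Objective = 0.62·2.88 + 0.33·0.08495 + 4.16·0.8584 = 5.3846.

£5.38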